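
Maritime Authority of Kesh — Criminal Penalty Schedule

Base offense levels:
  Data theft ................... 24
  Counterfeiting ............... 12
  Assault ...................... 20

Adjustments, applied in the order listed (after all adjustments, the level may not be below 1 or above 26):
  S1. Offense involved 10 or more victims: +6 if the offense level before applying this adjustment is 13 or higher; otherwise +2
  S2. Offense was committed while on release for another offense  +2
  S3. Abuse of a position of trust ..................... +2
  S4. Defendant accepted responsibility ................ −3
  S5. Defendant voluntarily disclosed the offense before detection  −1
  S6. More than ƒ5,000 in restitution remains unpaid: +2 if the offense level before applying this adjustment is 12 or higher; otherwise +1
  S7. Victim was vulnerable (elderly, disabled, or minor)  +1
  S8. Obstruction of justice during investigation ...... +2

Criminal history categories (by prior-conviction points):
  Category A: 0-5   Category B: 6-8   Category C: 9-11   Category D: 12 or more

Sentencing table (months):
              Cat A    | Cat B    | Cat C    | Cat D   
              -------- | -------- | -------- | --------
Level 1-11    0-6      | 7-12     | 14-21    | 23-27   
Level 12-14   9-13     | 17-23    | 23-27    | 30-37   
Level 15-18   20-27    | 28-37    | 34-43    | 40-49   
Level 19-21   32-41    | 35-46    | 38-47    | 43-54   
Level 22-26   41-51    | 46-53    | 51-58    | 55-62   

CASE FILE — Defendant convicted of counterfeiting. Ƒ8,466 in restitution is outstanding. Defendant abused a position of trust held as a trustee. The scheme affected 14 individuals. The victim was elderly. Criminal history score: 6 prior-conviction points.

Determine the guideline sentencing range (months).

35-46 months

Base offense level for counterfeiting: 12.
S1 applies (level before this adjustment is 12 < 13, so +2): 12 + 2 = 14.
S3 applies: 14 + 2 = 16.
S4 does not apply.
S5 does not apply.
S6 applies (level before this adjustment is 16 ≥ 12, so +2): 16 + 2 = 18.
S7 applies: 18 + 1 = 19.
Final offense level: 19.
Criminal history: 6 prior points → Category B (6-8).
Level 19 falls in the 19-21 band.
Grid: Level 19-21 × Category B = 35-46 months.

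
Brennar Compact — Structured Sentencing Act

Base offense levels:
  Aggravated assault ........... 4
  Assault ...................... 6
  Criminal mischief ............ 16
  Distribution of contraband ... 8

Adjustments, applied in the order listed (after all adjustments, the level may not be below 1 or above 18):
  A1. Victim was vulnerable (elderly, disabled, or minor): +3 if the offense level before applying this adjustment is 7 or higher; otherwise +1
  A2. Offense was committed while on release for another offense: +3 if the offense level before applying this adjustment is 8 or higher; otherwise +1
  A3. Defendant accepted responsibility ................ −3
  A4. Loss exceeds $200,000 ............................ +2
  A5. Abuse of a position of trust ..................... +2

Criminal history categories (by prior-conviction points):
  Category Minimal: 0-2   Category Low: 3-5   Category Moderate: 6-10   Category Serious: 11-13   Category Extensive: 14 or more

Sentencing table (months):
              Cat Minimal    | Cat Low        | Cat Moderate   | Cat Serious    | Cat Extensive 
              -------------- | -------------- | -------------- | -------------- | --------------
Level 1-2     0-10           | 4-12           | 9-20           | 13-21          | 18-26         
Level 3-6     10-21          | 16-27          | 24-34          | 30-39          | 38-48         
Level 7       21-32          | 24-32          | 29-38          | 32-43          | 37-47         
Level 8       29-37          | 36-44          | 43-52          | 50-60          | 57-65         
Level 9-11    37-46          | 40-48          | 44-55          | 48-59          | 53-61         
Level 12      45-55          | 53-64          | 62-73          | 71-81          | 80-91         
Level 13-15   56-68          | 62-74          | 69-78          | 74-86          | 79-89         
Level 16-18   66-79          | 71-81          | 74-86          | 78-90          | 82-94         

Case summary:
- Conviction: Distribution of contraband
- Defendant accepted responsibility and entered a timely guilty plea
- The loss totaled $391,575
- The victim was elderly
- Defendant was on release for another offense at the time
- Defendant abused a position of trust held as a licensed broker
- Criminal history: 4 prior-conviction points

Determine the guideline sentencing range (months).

Base offense level for distribution of contraband: 8.
A1 applies (level before this adjustment is 8 ≥ 7, so +3): 8 + 3 = 11.
A2 applies (level before this adjustment is 11 ≥ 8, so +3): 11 + 3 = 14.
A3 applies: 14 − 3 = 11.
A4 applies: 11 + 2 = 13.
A5 applies: 13 + 2 = 15.
Final offense level: 15.
Criminal history: 4 prior points → Category Low (3-5).
Level 15 falls in the 13-15 band.
Grid: Level 13-15 × Category Low = 62-74 months.

62-74 months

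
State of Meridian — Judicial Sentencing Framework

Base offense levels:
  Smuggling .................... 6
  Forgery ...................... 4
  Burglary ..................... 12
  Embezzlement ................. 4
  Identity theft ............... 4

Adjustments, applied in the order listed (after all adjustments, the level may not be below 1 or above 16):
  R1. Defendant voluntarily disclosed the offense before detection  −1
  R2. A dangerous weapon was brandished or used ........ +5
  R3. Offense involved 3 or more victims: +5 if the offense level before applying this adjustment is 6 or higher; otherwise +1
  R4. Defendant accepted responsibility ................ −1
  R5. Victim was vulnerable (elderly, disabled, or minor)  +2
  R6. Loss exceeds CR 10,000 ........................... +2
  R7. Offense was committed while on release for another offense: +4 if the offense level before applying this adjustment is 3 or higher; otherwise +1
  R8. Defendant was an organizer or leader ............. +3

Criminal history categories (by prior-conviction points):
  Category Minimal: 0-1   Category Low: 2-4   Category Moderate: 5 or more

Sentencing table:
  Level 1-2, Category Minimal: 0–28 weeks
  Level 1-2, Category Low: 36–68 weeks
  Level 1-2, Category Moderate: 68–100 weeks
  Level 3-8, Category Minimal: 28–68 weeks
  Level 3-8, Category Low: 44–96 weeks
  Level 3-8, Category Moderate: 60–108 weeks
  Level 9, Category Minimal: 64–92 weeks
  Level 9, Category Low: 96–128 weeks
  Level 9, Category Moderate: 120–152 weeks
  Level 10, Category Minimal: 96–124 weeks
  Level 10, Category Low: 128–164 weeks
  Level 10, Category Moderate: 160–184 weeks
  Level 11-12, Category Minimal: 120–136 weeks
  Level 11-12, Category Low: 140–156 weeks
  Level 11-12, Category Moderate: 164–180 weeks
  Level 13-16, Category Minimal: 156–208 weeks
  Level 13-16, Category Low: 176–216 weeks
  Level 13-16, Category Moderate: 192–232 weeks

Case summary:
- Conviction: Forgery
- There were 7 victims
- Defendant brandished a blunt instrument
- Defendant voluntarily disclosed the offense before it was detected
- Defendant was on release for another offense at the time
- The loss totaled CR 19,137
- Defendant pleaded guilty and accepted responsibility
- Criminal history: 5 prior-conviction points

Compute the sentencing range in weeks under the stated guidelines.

Base offense level for forgery: 4.
R1 applies: 4 − 1 = 3.
R2 applies: 3 + 5 = 8.
R3 applies (level before this adjustment is 8 ≥ 6, so +5): 8 + 5 = 13.
R4 applies: 13 − 1 = 12.
R5 does not apply.
R6 applies: 12 + 2 = 14.
R7 applies (level before this adjustment is 14 ≥ 3, so +4): 14 + 4 = 18.
Level 18 exceeds the maximum of 16; capped at 16.
Final offense level: 16.
Criminal history: 5 prior points → Category Moderate (5+).
Level 16 falls in the 13-16 band.
Grid: Level 13-16 × Category Moderate = 192-232 weeks.

192-232 weeks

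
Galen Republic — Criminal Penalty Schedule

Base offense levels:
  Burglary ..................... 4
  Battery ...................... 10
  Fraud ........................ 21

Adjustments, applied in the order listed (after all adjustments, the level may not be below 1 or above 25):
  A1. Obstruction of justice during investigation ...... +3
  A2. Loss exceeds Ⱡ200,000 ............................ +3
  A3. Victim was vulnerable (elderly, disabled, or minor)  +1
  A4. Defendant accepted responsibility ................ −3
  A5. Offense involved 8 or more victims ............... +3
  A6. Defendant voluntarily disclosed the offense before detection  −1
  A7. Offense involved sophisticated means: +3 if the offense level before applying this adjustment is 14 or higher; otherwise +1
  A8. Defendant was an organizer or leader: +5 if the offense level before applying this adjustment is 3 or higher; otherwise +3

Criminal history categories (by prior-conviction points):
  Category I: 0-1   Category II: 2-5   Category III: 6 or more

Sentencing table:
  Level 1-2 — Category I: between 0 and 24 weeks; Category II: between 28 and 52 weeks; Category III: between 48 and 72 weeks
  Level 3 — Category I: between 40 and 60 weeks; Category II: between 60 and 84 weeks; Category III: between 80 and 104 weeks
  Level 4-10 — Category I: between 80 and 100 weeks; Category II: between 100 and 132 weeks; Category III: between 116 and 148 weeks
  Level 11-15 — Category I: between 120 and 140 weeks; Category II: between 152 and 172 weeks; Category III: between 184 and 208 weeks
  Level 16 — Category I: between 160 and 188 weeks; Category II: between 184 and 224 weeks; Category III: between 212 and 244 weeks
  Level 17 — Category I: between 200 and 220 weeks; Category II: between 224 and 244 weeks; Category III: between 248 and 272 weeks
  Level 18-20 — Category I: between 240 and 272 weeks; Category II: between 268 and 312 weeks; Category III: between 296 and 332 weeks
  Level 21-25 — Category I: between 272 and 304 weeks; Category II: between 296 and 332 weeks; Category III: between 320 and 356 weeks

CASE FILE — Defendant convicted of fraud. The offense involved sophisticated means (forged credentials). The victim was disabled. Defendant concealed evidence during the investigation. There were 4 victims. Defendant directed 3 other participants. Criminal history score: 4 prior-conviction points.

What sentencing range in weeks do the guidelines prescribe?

296-332 weeks

Base offense level for fraud: 21.
A1 applies: 21 + 3 = 24.
A2 does not apply.
A3 applies: 24 + 1 = 25.
A4 does not apply.
A7 applies (level before this adjustment is 25 ≥ 14, so +3): 25 + 3 = 28.
A8 applies (level before this adjustment is 28 ≥ 3, so +5): 28 + 5 = 33.
Level 33 exceeds the maximum of 25; capped at 25.
Final offense level: 25.
Criminal history: 4 prior points → Category II (2-5).
Level 25 falls in the 21-25 band.
Grid: Level 21-25 × Category II = 296-332 weeks.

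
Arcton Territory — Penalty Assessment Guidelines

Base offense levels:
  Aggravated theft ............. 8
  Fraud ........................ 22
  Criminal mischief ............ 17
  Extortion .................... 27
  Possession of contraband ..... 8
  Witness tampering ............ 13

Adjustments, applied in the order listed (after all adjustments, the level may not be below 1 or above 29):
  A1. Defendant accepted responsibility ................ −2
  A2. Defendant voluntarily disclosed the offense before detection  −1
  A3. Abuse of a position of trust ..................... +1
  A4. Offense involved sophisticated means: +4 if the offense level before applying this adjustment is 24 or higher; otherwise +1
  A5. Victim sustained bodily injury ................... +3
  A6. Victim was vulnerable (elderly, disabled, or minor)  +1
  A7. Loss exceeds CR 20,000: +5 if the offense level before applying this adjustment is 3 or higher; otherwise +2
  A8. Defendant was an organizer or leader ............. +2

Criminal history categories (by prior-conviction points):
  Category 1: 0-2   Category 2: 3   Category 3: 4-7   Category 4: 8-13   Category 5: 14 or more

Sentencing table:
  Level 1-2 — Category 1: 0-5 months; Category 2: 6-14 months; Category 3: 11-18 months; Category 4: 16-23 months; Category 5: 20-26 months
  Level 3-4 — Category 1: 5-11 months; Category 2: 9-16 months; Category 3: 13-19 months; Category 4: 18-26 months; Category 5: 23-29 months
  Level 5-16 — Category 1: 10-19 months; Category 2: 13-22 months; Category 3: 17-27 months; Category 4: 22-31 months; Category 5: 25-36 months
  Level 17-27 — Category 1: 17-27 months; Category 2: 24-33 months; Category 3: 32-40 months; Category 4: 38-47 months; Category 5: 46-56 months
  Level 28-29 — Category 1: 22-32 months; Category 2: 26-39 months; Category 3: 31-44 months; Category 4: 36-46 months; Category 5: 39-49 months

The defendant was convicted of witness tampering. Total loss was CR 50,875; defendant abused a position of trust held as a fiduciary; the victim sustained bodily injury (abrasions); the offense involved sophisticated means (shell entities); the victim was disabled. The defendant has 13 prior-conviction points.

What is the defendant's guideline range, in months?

38-47 months

Base offense level for witness tampering: 13.
A1 does not apply.
A3 applies: 13 + 1 = 14.
A4 applies (level before this adjustment is 14 < 24, so +1): 14 + 1 = 15.
A5 applies: 15 + 3 = 18.
A6 applies: 18 + 1 = 19.
A7 applies (level before this adjustment is 19 ≥ 3, so +5): 19 + 5 = 24.
A8 does not apply.
Final offense level: 24.
Criminal history: 13 prior points → Category 4 (8-13).
Level 24 falls in the 17-27 band.
Grid: Level 17-27 × Category 4 = 38-47 months.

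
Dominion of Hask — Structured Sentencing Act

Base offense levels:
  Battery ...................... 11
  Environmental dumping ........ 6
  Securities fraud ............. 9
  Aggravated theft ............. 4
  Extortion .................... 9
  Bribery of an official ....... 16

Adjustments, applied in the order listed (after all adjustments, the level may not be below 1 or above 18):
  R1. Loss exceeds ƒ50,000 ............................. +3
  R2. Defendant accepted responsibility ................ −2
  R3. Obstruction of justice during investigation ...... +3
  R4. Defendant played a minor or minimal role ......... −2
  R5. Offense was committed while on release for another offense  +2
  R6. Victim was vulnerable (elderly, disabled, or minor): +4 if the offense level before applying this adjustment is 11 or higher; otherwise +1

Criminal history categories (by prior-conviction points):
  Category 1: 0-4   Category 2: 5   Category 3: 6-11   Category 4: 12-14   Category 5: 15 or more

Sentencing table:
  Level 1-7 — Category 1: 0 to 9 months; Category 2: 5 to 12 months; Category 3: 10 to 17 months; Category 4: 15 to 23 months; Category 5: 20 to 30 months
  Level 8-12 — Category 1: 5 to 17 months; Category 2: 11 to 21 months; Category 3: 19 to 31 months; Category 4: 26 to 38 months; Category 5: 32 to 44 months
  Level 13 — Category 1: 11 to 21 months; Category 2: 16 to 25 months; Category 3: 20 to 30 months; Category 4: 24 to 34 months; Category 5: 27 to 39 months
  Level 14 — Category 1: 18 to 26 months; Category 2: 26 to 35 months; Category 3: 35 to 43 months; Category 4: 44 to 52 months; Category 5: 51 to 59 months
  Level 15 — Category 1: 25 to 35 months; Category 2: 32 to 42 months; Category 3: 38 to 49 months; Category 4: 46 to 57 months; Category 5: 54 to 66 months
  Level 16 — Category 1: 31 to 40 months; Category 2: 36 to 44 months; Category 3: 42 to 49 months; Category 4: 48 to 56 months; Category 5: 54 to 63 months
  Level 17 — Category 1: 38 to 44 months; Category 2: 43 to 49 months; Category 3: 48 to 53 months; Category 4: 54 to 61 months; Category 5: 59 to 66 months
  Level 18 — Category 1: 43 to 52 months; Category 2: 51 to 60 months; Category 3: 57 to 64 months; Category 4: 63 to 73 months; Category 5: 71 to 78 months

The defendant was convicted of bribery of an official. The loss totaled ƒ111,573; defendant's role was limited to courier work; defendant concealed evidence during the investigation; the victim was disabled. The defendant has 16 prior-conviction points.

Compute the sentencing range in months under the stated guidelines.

Base offense level for bribery of an official: 16.
R1 applies: 16 + 3 = 19.
R3 applies: 19 + 3 = 22.
R4 applies: 22 − 2 = 20.
R6 applies (level before this adjustment is 20 ≥ 11, so +4): 20 + 4 = 24.
Level 24 exceeds the maximum of 18; capped at 18.
Final offense level: 18.
Criminal history: 16 prior points → Category 5 (15+).
Level 18 falls in the 18 band.
Grid: Level 18 × Category 5 = 71-78 months.

71-78 months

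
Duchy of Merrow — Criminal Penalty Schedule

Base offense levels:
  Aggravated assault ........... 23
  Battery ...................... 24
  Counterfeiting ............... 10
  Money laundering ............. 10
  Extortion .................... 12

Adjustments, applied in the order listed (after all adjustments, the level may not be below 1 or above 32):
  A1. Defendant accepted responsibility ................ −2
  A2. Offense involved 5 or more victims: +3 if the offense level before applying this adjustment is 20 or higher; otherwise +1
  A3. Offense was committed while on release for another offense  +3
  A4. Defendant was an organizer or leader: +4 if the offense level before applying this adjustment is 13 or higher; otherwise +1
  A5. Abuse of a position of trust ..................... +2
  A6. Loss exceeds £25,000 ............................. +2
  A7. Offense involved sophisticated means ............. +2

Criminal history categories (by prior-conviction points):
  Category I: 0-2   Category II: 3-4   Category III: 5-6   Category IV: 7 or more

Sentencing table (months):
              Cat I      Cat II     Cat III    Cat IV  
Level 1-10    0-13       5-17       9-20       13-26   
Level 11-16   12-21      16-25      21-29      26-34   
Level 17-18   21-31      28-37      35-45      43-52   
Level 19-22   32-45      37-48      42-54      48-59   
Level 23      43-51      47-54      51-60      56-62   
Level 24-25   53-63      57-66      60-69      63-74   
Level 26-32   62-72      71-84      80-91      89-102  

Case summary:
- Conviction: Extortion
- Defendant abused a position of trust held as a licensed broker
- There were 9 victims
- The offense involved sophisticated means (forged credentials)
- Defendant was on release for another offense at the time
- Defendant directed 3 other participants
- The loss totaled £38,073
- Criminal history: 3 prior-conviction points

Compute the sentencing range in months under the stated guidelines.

71-84 months

Base offense level for extortion: 12.
A1 does not apply.
A2 applies (level before this adjustment is 12 < 20, so +1): 12 + 1 = 13.
A3 applies: 13 + 3 = 16.
A4 applies (level before this adjustment is 16 ≥ 13, so +4): 16 + 4 = 20.
A5 applies: 20 + 2 = 22.
A6 applies: 22 + 2 = 24.
A7 applies: 24 + 2 = 26.
Final offense level: 26.
Criminal history: 3 prior points → Category II (3-4).
Level 26 falls in the 26-32 band.
Grid: Level 26-32 × Category II = 71-84 months.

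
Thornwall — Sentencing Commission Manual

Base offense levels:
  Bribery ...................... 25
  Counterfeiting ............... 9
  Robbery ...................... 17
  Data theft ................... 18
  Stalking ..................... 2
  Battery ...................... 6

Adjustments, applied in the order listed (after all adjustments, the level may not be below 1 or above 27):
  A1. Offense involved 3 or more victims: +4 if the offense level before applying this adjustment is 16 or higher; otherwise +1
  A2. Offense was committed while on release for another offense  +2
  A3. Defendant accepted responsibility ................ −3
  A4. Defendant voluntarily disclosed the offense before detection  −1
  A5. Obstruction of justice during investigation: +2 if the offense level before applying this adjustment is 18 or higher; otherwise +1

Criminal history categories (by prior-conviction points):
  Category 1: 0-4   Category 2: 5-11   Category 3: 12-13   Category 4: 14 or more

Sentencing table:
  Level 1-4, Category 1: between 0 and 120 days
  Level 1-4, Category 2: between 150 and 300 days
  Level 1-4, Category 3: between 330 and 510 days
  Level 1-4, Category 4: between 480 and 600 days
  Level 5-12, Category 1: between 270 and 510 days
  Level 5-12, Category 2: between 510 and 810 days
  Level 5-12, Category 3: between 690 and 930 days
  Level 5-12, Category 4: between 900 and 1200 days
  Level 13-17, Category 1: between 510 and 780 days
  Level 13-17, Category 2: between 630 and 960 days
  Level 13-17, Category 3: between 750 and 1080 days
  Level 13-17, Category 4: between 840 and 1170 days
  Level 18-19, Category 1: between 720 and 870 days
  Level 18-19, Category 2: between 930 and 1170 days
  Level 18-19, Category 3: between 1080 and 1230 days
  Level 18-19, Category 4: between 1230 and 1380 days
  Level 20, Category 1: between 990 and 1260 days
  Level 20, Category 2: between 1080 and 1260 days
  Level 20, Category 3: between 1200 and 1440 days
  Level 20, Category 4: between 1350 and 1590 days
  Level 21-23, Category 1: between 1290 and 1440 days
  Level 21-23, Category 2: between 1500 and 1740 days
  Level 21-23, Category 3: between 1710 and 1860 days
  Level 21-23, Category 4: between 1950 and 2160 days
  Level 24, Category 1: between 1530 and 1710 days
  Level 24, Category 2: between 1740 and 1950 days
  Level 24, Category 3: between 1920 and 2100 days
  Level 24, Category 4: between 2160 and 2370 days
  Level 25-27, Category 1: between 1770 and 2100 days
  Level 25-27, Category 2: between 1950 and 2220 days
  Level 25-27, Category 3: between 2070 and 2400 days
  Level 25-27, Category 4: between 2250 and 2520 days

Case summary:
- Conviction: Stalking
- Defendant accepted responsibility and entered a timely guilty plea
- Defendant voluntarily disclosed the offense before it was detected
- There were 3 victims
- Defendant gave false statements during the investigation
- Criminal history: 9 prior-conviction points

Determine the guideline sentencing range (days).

Base offense level for stalking: 2.
A1 applies (level before this adjustment is 2 < 16, so +1): 2 + 1 = 3.
A3 applies: 3 − 3 = 0.
A4 applies: 0 − 1 = -1.
A5 applies (level before this adjustment is -1 < 18, so +1): -1 + 1 = 0.
Level 0 is below the minimum of 1; floored at 1.
Final offense level: 1.
Criminal history: 9 prior points → Category 2 (5-11).
Level 1 falls in the 1-4 band.
Grid: Level 1-4 × Category 2 = 150-300 days.

150-300 days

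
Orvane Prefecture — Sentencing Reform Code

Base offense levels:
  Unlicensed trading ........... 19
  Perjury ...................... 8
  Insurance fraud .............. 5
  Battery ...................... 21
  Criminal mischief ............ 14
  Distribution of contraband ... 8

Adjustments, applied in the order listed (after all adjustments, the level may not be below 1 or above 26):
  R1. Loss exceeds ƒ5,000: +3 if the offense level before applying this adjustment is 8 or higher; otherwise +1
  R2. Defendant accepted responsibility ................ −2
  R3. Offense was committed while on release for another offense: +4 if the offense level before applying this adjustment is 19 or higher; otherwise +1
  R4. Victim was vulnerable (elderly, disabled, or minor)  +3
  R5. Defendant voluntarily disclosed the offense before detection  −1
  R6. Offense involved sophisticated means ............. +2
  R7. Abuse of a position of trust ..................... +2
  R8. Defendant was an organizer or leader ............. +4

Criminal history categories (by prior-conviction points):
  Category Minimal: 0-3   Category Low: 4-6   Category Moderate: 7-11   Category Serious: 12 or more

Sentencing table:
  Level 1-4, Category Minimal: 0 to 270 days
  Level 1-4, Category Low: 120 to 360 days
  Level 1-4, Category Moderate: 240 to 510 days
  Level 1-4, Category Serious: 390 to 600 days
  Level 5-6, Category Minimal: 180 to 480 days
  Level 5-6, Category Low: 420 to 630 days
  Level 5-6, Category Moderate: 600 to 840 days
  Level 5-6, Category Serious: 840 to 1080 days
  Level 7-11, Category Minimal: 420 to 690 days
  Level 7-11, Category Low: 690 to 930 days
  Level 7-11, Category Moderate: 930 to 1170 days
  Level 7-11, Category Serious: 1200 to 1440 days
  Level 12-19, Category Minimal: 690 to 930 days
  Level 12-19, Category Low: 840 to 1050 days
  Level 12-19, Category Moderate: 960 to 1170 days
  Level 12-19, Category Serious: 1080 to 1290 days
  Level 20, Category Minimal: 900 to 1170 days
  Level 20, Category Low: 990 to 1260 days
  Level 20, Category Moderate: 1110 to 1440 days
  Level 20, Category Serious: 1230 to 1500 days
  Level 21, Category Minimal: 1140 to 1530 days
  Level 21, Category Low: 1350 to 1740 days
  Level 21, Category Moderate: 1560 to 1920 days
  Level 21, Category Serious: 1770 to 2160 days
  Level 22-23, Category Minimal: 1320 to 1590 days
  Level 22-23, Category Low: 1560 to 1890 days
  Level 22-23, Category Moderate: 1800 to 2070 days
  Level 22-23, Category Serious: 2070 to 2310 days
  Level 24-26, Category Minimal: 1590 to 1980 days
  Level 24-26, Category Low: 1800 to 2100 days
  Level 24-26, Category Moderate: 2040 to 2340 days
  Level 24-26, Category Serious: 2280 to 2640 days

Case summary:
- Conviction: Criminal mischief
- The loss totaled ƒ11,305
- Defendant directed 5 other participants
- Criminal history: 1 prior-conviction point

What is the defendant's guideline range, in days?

Base offense level for criminal mischief: 14.
R1 applies (level before this adjustment is 14 ≥ 8, so +3): 14 + 3 = 17.
R2 does not apply.
R3 does not apply.
R4 does not apply.
R5 does not apply.
R6 does not apply.
R8 applies: 17 + 4 = 21.
Final offense level: 21.
Criminal history: 1 prior point → Category Minimal (0-3).
Level 21 falls in the 21 band.
Grid: Level 21 × Category Minimal = 1140-1530 days.

1140-1530 days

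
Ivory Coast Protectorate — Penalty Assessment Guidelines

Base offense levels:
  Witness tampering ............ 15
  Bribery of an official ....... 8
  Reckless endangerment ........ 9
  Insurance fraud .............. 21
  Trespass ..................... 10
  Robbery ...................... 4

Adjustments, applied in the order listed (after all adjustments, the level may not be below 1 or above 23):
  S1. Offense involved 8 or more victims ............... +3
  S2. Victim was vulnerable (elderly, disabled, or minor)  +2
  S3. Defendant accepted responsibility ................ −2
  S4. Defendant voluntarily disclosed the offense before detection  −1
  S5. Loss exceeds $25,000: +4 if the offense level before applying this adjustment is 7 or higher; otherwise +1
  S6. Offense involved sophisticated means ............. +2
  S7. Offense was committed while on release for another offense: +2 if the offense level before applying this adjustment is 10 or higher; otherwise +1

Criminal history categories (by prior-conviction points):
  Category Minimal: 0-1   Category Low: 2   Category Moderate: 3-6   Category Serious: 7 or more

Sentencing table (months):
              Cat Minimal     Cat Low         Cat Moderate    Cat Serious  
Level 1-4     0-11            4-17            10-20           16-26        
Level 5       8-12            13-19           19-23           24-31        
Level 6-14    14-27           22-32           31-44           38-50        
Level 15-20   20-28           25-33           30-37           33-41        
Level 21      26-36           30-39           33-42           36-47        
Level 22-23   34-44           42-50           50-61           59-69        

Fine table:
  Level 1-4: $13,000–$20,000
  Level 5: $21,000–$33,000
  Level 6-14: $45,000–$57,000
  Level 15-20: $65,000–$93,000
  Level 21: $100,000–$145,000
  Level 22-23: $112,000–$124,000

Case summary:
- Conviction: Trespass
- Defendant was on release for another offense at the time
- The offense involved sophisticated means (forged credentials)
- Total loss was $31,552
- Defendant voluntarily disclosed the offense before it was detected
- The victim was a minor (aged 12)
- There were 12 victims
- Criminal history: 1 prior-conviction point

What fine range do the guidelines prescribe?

Base offense level for trespass: 10.
S1 applies: 10 + 3 = 13.
S2 applies: 13 + 2 = 15.
S3 does not apply.
S4 applies: 15 − 1 = 14.
S5 applies (level before this adjustment is 14 ≥ 7, so +4): 14 + 4 = 18.
S6 applies: 18 + 2 = 20.
S7 applies (level before this adjustment is 20 ≥ 10, so +2): 20 + 2 = 22.
Final offense level: 22.
Level 22 falls in the 22-23 band.
Fine table: Level 22-23 → $112,000–$124,000.

$112,000–$124,000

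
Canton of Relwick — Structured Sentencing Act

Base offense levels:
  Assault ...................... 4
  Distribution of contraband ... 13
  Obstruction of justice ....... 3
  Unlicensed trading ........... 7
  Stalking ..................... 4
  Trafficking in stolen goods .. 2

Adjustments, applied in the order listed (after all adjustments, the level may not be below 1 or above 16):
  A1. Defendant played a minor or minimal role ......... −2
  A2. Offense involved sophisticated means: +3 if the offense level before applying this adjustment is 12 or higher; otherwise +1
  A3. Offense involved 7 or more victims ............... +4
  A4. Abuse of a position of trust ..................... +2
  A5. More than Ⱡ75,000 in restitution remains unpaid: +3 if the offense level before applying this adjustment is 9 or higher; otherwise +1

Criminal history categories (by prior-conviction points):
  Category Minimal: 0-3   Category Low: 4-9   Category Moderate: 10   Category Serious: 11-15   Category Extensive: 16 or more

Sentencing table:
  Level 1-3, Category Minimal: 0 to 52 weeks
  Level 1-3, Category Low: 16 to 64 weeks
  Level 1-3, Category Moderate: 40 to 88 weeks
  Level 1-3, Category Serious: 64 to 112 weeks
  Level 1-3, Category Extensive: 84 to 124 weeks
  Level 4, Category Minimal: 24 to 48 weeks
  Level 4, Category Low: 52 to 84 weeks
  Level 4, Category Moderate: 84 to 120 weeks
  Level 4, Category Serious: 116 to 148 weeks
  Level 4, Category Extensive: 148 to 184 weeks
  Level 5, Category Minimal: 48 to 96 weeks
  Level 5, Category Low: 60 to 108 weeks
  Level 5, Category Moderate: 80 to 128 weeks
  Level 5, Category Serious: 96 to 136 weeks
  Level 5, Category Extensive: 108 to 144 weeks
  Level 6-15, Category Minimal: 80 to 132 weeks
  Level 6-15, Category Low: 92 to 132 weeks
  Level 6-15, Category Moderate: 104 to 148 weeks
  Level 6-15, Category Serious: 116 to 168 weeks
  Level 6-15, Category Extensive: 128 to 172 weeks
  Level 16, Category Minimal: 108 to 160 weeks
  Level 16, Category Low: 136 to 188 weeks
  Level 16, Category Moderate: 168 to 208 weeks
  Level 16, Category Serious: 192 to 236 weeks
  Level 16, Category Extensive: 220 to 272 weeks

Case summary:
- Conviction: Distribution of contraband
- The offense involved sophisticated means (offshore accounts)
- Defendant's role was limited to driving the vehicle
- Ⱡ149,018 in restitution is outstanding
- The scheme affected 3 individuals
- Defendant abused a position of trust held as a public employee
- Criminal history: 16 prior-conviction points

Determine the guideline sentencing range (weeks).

220-272 weeks

Base offense level for distribution of contraband: 13.
A1 applies: 13 − 2 = 11.
A2 applies (level before this adjustment is 11 < 12, so +1): 11 + 1 = 12.
A4 applies: 12 + 2 = 14.
A5 applies (level before this adjustment is 14 ≥ 9, so +3): 14 + 3 = 17.
Level 17 exceeds the maximum of 16; capped at 16.
Final offense level: 16.
Criminal history: 16 prior points → Category Extensive (16+).
Level 16 falls in the 16 band.
Grid: Level 16 × Category Extensive = 220-272 weeks.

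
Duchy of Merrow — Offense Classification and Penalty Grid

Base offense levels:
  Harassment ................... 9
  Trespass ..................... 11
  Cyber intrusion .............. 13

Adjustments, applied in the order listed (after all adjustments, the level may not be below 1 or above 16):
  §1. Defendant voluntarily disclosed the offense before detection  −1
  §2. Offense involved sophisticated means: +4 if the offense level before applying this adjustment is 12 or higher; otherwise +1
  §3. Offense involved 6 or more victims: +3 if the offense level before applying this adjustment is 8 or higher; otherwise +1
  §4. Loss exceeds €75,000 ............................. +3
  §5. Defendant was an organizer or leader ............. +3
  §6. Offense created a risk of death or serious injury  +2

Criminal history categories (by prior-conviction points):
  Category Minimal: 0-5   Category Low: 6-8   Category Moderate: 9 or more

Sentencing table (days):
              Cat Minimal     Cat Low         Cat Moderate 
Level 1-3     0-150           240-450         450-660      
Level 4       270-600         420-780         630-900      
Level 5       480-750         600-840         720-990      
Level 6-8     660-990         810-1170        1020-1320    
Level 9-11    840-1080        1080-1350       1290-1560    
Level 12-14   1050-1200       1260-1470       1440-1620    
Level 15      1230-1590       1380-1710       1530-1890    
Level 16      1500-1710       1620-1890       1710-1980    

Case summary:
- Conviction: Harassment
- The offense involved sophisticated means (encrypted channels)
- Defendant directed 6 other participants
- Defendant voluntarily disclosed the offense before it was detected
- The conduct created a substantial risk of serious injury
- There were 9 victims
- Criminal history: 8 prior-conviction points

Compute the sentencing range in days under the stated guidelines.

1620-1890 days

Base offense level for harassment: 9.
§1 applies: 9 − 1 = 8.
§2 applies (level before this adjustment is 8 < 12, so +1): 8 + 1 = 9.
§3 applies (level before this adjustment is 9 ≥ 8, so +3): 9 + 3 = 12.
§5 applies: 12 + 3 = 15.
§6 applies: 15 + 2 = 17.
Level 17 exceeds the maximum of 16; capped at 16.
Final offense level: 16.
Criminal history: 8 prior points → Category Low (6-8).
Level 16 falls in the 16 band.
Grid: Level 16 × Category Low = 1620-1890 days.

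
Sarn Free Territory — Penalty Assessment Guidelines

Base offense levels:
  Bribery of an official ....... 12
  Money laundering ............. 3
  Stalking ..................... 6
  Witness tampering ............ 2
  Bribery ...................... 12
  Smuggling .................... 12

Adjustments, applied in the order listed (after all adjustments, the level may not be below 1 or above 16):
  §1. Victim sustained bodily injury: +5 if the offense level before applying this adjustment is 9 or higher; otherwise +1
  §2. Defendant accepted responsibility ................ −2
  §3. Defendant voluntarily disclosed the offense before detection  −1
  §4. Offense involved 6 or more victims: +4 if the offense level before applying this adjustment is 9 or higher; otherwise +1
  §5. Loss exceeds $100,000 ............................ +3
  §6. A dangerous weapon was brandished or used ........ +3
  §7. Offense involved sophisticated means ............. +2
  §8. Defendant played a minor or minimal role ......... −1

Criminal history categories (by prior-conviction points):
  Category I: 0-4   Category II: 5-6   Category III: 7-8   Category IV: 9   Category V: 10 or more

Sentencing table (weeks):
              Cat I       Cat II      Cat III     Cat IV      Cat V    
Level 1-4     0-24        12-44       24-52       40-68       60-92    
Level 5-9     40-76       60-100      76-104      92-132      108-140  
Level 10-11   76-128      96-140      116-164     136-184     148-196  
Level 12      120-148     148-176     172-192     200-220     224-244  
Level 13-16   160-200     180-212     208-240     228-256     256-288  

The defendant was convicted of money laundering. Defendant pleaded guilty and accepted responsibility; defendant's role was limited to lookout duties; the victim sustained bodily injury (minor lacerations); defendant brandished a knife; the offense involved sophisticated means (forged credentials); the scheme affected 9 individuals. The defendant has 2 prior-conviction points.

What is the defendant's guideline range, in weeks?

Base offense level for money laundering: 3.
§1 applies (level before this adjustment is 3 < 9, so +1): 3 + 1 = 4.
§2 applies: 4 − 2 = 2.
§3 does not apply.
§4 applies (level before this adjustment is 2 < 9, so +1): 2 + 1 = 3.
§5 does not apply.
§6 applies: 3 + 3 = 6.
§7 applies: 6 + 2 = 8.
§8 applies: 8 − 1 = 7.
Final offense level: 7.
Criminal history: 2 prior points → Category I (0-4).
Level 7 falls in the 5-9 band.
Grid: Level 5-9 × Category I = 40-76 weeks.

40-76 weeks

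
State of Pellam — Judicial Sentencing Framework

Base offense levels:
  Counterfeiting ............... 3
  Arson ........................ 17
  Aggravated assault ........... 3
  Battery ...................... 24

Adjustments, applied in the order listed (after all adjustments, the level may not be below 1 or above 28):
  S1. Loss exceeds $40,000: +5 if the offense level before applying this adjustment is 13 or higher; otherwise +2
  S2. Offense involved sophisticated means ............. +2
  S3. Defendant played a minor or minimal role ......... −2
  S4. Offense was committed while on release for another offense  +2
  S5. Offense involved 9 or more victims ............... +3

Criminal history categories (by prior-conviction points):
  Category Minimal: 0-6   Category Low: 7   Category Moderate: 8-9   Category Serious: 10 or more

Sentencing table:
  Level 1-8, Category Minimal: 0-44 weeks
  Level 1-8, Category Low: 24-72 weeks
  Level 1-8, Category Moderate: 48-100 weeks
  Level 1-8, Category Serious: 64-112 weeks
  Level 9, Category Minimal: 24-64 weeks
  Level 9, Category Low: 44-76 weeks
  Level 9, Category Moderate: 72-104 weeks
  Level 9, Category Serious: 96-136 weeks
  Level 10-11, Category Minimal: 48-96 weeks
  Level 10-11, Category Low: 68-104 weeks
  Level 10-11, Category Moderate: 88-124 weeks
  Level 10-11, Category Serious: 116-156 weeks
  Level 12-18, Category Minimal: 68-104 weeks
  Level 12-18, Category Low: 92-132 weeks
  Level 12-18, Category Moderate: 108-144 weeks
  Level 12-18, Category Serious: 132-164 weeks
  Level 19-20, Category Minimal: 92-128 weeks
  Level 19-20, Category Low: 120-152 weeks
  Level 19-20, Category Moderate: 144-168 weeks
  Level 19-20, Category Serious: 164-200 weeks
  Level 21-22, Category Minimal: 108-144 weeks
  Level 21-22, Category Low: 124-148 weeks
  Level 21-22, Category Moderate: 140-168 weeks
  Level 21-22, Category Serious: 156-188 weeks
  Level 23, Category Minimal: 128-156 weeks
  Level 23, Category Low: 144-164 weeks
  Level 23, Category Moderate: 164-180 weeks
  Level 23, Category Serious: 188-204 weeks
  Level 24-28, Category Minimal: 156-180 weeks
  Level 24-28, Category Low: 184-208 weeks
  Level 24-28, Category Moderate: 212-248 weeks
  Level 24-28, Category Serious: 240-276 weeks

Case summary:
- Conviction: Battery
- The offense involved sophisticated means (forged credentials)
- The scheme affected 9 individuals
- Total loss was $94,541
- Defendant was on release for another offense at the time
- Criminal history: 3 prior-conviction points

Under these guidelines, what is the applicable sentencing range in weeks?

156-180 weeks

Base offense level for battery: 24.
S1 applies (level before this adjustment is 24 ≥ 13, so +5): 24 + 5 = 29.
S2 applies: 29 + 2 = 31.
S3 does not apply.
S4 applies: 31 + 2 = 33.
S5 applies: 33 + 3 = 36.
Level 36 exceeds the maximum of 28; capped at 28.
Final offense level: 28.
Criminal history: 3 prior points → Category Minimal (0-6).
Level 28 falls in the 24-28 band.
Grid: Level 24-28 × Category Minimal = 156-180 weeks.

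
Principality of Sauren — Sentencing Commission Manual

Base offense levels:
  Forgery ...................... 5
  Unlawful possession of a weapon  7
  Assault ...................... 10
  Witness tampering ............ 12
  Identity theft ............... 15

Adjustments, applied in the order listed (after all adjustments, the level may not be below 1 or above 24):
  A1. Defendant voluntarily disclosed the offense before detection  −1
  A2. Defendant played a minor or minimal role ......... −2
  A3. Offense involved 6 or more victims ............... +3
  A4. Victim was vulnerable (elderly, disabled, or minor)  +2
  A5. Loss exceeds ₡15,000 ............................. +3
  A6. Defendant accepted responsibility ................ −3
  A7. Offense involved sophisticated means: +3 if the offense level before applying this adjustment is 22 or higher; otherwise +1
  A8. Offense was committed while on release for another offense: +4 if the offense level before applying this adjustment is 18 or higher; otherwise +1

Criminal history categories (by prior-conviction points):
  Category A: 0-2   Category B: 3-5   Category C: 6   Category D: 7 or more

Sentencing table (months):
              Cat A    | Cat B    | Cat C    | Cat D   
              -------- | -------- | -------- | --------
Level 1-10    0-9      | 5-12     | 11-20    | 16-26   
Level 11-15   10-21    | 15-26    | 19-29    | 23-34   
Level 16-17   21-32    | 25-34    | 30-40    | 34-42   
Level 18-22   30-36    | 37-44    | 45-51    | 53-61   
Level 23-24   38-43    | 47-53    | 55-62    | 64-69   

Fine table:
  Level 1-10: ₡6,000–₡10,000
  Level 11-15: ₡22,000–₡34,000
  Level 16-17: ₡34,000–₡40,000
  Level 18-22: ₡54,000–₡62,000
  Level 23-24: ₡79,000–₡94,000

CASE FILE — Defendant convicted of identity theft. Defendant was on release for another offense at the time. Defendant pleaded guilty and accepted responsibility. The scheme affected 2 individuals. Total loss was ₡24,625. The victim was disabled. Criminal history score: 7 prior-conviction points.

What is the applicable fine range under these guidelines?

₡54,000–₡62,000

Base offense level for identity theft: 15.
A1 does not apply.
A2 does not apply.
A4 applies: 15 + 2 = 17.
A5 applies: 17 + 3 = 20.
A6 applies: 20 − 3 = 17.
A8 applies (level before this adjustment is 17 < 18, so +1): 17 + 1 = 18.
Final offense level: 18.
Level 18 falls in the 18-22 band.
Fine table: Level 18-22 → ₡54,000–₡62,000.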